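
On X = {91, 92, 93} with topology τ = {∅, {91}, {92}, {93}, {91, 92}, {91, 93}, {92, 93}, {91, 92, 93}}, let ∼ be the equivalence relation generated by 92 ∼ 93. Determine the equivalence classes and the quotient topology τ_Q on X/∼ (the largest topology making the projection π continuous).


X/∼ = {[91], [92=93]}; |τ_Q| = 4.

Equivalence classes: [91], [92=93].
Quotient map π: X → X/∼ sends 91 ↦ [91], 92 ↦ [92=93], 93 ↦ [92=93].
For each subset V ⊆ X/∼, compute π^{-1}(V) ⊆ X and check whether π^{-1}(V) ∈ τ. V is open in τ_Q iff π^{-1}(V) ∈ τ.
  V = {}: π^{-1}(V) = ∅ ∈ τ ✓.
  V = {[91]}: π^{-1}(V) = {91} ∈ τ ✓.
  V = {[92=93]}: π^{-1}(V) = {92, 93} ∈ τ ✓.
  V = {[91], [92=93]}: π^{-1}(V) = {91, 92, 93} ∈ τ ✓.
Open sets in the quotient: τ_Q = {{}, {[91]}, {[92=93]}, {[91], [92=93]}} (4 elements).


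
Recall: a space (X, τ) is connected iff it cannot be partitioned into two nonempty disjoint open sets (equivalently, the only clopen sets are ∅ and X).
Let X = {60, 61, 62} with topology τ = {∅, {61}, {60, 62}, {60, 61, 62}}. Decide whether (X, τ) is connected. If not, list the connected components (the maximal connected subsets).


(X, τ) is disconnected; components = [{61}, {60, 62}].

Find clopen sets (U ∈ τ with X ∖ U ∈ τ):
  U = ∅, X ∖ U = {60, 61, 62} — both open, so U is clopen.
  U = {61}, X ∖ U = {60, 62} — both open, so U is clopen.
  U = {60, 62}, X ∖ U = {61} — both open, so U is clopen.
  U = {60, 61, 62}, X ∖ U = ∅ — both open, so U is clopen.
Nontrivial clopen(s) exist: e.g. {61}. So (X, τ) is disconnected.
Compute connected components by grouping points that agree on all clopens:
  component: {61}
  component: {60, 62}


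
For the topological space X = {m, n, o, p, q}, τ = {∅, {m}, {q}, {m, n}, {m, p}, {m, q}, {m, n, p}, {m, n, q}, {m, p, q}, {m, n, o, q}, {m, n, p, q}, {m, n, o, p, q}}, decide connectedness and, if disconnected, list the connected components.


(X, τ) is connected.

Find clopen sets (U ∈ τ with X ∖ U ∈ τ):
  U = ∅, X ∖ U = {m, n, o, p, q} — both open, so U is clopen.
  U = {m, n, o, p, q}, X ∖ U = ∅ — both open, so U is clopen.
Only trivial clopens (∅ and X) exist, so (X, τ) is connected.
Compute connected components by grouping points that agree on all clopens:
  component: {m, n, o, p, q}


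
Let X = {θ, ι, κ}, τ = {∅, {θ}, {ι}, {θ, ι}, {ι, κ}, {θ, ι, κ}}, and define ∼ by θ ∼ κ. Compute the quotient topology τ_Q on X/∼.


X/∼ = {[θ=κ], [ι]}; |τ_Q| = 3.

Equivalence classes: [θ=κ], [ι].
Quotient map π: X → X/∼ sends θ ↦ [θ=κ], ι ↦ [ι], κ ↦ [θ=κ].
For each subset V ⊆ X/∼, compute π^{-1}(V) ⊆ X and check whether π^{-1}(V) ∈ τ. V is open in τ_Q iff π^{-1}(V) ∈ τ.
  V = {}: π^{-1}(V) = ∅ ∈ τ ✓.
  V = {[θ=κ]}: π^{-1}(V) = {θ, κ} ∉ τ ✗.
  V = {[ι]}: π^{-1}(V) = {ι} ∈ τ ✓.
  V = {[θ=κ], [ι]}: π^{-1}(V) = {θ, ι, κ} ∈ τ ✓.
Open sets in the quotient: τ_Q = {{}, {[ι]}, {[θ=κ], [ι]}} (3 elements).


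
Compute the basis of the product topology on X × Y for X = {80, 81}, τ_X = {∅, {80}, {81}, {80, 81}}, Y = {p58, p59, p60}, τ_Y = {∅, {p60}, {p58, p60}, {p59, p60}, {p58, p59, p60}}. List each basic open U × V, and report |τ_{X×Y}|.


Basis B = {∅ × ∅, {80} × {p60}, {81} × {p60}, {80} × {p58, p60}, {80} × {p59, p60}, {80, 81} × {p60}, {81} × {p58, p60}, {81} × {p59, p60}, {80} × {p58, p59, p60}, {81} × {p58, p59, p60}, {80, 81} × {p58, p60}, {80, 81} × {p59, p60}, {80, 81} × {p58, p59, p60}}; |τ_{X×Y}| = 25.

Enumerate products U × V with U ∈ τ_X, V ∈ τ_Y (deduplicated):
  ∅ × ∅ = {} (∅)
  {80} × {p60} = {(80,p60)}
  {81} × {p60} = {(81,p60)}
  {80} × {p58, p60} = {(80,p58), (80,p60)}
  {80} × {p59, p60} = {(80,p59), (80,p60)}
  {80, 81} × {p60} = {(80,p60), (81,p60)}
  {81} × {p58, p60} = {(81,p58), (81,p60)}
  {81} × {p59, p60} = {(81,p59), (81,p60)}
  {80} × {p58, p59, p60} = {(80,p58), (80,p59), (80,p60)}
  {81} × {p58, p59, p60} = {(81,p58), (81,p59), (81,p60)}
  {80, 81} × {p58, p60} = {(80,p58), (80,p60), (81,p58), (81,p60)}
  {80, 81} × {p59, p60} = {(80,p59), (80,p60), (81,p59), (81,p60)}
  {80, 81} × {p58, p59, p60} = {(80,p58), (80,p59), (80,p60), (81,p58), (81,p59), (81,p60)}
These 13 distinct sets form the basis B.
Close under arbitrary unions to get τ_{X×Y}; counting gives |τ_{X×Y}| = 25.


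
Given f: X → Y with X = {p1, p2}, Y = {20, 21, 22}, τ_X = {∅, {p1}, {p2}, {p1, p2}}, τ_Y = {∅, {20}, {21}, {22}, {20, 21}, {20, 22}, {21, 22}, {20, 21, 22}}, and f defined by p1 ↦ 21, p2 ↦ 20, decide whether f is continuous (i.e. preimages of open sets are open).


f IS continuous.

Compute f^{-1}(U) for each U ∈ τ_Y:
  U = ∅: f^{-1}(U) = ∅ ∈ τ_X ✓.
  U = {20}: f^{-1}(U) = {p2} ∈ τ_X ✓.
  U = {21}: f^{-1}(U) = {p1} ∈ τ_X ✓.
  U = {22}: f^{-1}(U) = ∅ ∈ τ_X ✓.
  U = {20, 21}: f^{-1}(U) = {p1, p2} ∈ τ_X ✓.
  U = {20, 22}: f^{-1}(U) = {p2} ∈ τ_X ✓.
  U = {21, 22}: f^{-1}(U) = {p1} ∈ τ_X ✓.
  U = {20, 21, 22}: f^{-1}(U) = {p1, p2} ∈ τ_X ✓.
Every preimage lies in τ_X, so f IS continuous.


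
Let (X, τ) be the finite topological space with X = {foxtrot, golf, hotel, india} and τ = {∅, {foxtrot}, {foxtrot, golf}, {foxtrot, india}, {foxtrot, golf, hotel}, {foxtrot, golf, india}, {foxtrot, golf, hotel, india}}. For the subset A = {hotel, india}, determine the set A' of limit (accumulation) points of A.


A' = ∅

For each x ∈ X, list the open sets U ∈ τ with x ∈ U, then check whether U ∩ (A ∖ {x}) ≠ ∅ for every such U.
  x = foxtrot: open {foxtrot} ∋ x has {foxtrot} ∩ (A ∖ {foxtrot}) = ∅, so x is NOT a limit point.
  x = golf: open {foxtrot, golf} ∋ x has {foxtrot, golf} ∩ (A ∖ {golf}) = ∅, so x is NOT a limit point.
  x = hotel: open {foxtrot, golf, hotel} ∋ x has {foxtrot, golf, hotel} ∩ (A ∖ {hotel}) = ∅, so x is NOT a limit point.
  x = india: open {foxtrot, india} ∋ x has {foxtrot, india} ∩ (A ∖ {india}) = ∅, so x is NOT a limit point.
Collecting: A' = ∅.


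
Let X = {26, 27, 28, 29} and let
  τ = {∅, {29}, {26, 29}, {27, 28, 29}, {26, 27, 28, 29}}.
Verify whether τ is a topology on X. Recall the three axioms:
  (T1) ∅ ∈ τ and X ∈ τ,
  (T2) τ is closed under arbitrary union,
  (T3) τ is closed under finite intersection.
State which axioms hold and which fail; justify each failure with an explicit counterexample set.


τ IS a topology on X.

Axiom (T1): ∅ ∈ τ? Yes; X ∈ τ? Yes.
Axiom (T2/T3): check pairwise unions and intersections of members of τ.
All pairwise intersections and unions checked — each lies in τ. Therefore τ satisfies (T1), (T2), (T3): it IS a topology on X.


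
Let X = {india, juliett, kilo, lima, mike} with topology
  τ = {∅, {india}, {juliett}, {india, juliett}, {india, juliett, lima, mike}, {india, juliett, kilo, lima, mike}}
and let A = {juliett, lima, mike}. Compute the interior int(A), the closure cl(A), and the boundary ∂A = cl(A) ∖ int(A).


int(A) = {juliett}, cl(A) = {juliett, kilo, lima, mike}, ∂A = {kilo, lima, mike}.

Closed sets in (X, τ) are complements of opens:
  closed(X, τ) = {∅, {kilo}, {kilo, lima, mike}, {india, kilo, lima, mike}, {juliett, kilo, lima, mike}, {india, juliett, kilo, lima, mike}}.
int(A) = ⋃ {U ∈ τ : U ⊆ A}. Opens contained in A: ∅, {juliett}.
Taking the union of these: int(A) = {juliett}.
cl(A) = ⋂ {C closed : A ⊆ C}. Closed sets containing A: {juliett, kilo, lima, mike}, {india, juliett, kilo, lima, mike}.
Intersecting these: cl(A) = {juliett, kilo, lima, mike}.
∂A = cl(A) ∖ int(A) = {juliett, kilo, lima, mike} ∖ {juliett} = {kilo, lima, mike}.


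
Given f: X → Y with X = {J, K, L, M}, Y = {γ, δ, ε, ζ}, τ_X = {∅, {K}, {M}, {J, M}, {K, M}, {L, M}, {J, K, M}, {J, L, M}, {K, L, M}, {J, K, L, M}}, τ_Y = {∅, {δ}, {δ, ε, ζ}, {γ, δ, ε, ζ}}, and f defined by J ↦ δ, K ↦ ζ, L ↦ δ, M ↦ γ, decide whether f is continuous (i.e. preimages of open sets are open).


f is NOT continuous.

Compute f^{-1}(U) for each U ∈ τ_Y:
  U = ∅: f^{-1}(U) = ∅ ∈ τ_X ✓.
  U = {δ}: f^{-1}(U) = {J, L} ∉ τ_X ✗.
  U = {δ, ε, ζ}: f^{-1}(U) = {J, K, L} ∉ τ_X ✗.
  U = {γ, δ, ε, ζ}: f^{-1}(U) = {J, K, L, M} ∈ τ_X ✓.
Found U = {δ} with f^{-1}(U) = {J, L} not in τ_X. Therefore f is NOT continuous.


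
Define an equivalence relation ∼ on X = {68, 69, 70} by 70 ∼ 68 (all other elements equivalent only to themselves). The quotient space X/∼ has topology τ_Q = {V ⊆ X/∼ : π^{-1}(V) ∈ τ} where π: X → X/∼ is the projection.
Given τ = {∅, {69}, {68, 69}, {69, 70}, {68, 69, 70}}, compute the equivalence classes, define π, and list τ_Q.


X/∼ = {[68=70], [69]}; |τ_Q| = 3.

Equivalence classes: [68=70], [69].
Quotient map π: X → X/∼ sends 68 ↦ [68=70], 69 ↦ [69], 70 ↦ [68=70].
For each subset V ⊆ X/∼, compute π^{-1}(V) ⊆ X and check whether π^{-1}(V) ∈ τ. V is open in τ_Q iff π^{-1}(V) ∈ τ.
  V = {}: π^{-1}(V) = ∅ ∈ τ ✓.
  V = {[68=70]}: π^{-1}(V) = {68, 70} ∉ τ ✗.
  V = {[69]}: π^{-1}(V) = {69} ∈ τ ✓.
  V = {[68=70], [69]}: π^{-1}(V) = {68, 69, 70} ∈ τ ✓.
Open sets in the quotient: τ_Q = {{}, {[69]}, {[68=70], [69]}} (3 elements).


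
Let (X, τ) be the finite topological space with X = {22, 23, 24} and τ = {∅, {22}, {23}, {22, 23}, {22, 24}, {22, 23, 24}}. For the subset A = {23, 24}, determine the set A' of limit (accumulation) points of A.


A' = ∅

For each x ∈ X, list the open sets U ∈ τ with x ∈ U, then check whether U ∩ (A ∖ {x}) ≠ ∅ for every such U.
  x = 22: open {22} ∋ x has {22} ∩ (A ∖ {22}) = ∅, so x is NOT a limit point.
  x = 23: open {23} ∋ x has {23} ∩ (A ∖ {23}) = ∅, so x is NOT a limit point.
  x = 24: open {22, 24} ∋ x has {22, 24} ∩ (A ∖ {24}) = ∅, so x is NOT a limit point.
Collecting: A' = ∅.


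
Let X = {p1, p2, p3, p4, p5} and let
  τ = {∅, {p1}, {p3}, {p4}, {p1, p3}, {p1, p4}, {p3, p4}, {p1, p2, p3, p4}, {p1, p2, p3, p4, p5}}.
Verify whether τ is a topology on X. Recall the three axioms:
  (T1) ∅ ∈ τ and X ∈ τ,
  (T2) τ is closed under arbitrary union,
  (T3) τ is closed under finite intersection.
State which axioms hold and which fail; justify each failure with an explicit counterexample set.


τ is NOT a topology on X.

Axiom (T1): ∅ ∈ τ? Yes; X ∈ τ? Yes.
Axiom (T2/T3): check pairwise unions and intersections of members of τ.
Counterexample for (T2): {p1} ∪ {p3, p4} = {p1, p3, p4} ∉ τ. Therefore τ is NOT a topology.


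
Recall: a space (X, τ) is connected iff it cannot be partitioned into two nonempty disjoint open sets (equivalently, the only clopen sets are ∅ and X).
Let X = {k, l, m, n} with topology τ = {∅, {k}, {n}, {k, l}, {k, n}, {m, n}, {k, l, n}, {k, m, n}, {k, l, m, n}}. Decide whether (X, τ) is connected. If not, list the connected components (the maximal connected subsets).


(X, τ) is disconnected; components = [{k, l}, {m, n}].

Find clopen sets (U ∈ τ with X ∖ U ∈ τ):
  U = ∅, X ∖ U = {k, l, m, n} — both open, so U is clopen.
  U = {k, l}, X ∖ U = {m, n} — both open, so U is clopen.
  U = {m, n}, X ∖ U = {k, l} — both open, so U is clopen.
  U = {k, l, m, n}, X ∖ U = ∅ — both open, so U is clopen.
Nontrivial clopen(s) exist: e.g. {k, l}. So (X, τ) is disconnected.
Compute connected components by grouping points that agree on all clopens:
  component: {k, l}
  component: {m, n}


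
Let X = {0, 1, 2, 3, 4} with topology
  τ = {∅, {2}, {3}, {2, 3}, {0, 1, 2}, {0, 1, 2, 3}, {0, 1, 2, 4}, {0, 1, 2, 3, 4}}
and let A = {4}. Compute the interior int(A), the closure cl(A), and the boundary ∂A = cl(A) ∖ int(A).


int(A) = ∅, cl(A) = {4}, ∂A = {4}.

Closed sets in (X, τ) are complements of opens:
  closed(X, τ) = {∅, {3}, {4}, {3, 4}, {0, 1, 4}, {0, 1, 2, 4}, {0, 1, 3, 4}, {0, 1, 2, 3, 4}}.
int(A) = ⋃ {U ∈ τ : U ⊆ A}. Opens contained in A: ∅.
Taking the union of these: int(A) = ∅.
cl(A) = ⋂ {C closed : A ⊆ C}. Closed sets containing A: {4}, {3, 4}, {0, 1, 4}, {0, 1, 2, 4}, {0, 1, 3, 4}, {0, 1, 2, 3, 4}.
Intersecting these: cl(A) = {4}.
∂A = cl(A) ∖ int(A) = {4} ∖ ∅ = {4}.


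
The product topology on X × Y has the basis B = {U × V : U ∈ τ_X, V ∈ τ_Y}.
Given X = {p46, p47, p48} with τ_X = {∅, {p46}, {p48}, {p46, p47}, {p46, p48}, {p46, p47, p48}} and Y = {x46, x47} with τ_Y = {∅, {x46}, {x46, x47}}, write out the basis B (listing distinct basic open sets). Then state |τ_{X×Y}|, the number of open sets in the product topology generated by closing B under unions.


Basis B = {∅ × ∅, {p46} × {x46}, {p48} × {x46}, {p46} × {x46, x47}, {p46, p47} × {x46}, {p46, p48} × {x46}, {p48} × {x46, x47}, {p46, p47, p48} × {x46}, {p46, p47} × {x46, x47}, {p46, p48} × {x46, x47}, {p46, p47, p48} × {x46, x47}}; |τ_{X×Y}| = 18.

Enumerate products U × V with U ∈ τ_X, V ∈ τ_Y (deduplicated):
  ∅ × ∅ = {} (∅)
  {p46} × {x46} = {(p46,x46)}
  {p48} × {x46} = {(p48,x46)}
  {p46} × {x46, x47} = {(p46,x46), (p46,x47)}
  {p46, p47} × {x46} = {(p46,x46), (p47,x46)}
  {p46, p48} × {x46} = {(p46,x46), (p48,x46)}
  {p48} × {x46, x47} = {(p48,x46), (p48,x47)}
  {p46, p47, p48} × {x46} = {(p46,x46), (p47,x46), (p48,x46)}
  {p46, p47} × {x46, x47} = {(p46,x46), (p46,x47), (p47,x46), (p47,x47)}
  {p46, p48} × {x46, x47} = {(p46,x46), (p46,x47), (p48,x46), (p48,x47)}
  {p46, p47, p48} × {x46, x47} = {(p46,x46), (p46,x47), (p47,x46), (p47,x47), (p48,x46), (p48,x47)}
These 11 distinct sets form the basis B.
Close under arbitrary unions to get τ_{X×Y}; counting gives |τ_{X×Y}| = 18.


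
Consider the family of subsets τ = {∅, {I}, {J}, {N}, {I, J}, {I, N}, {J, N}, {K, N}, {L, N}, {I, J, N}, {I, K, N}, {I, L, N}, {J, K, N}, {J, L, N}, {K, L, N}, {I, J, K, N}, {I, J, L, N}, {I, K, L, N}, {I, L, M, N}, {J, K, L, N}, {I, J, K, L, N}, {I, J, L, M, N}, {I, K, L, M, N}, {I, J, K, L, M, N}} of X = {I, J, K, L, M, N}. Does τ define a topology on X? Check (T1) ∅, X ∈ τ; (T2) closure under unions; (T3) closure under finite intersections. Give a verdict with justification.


τ IS a topology on X.

Axiom (T1): ∅ ∈ τ? Yes; X ∈ τ? Yes.
Axiom (T2/T3): check pairwise unions and intersections of members of τ.
All pairwise intersections and unions checked — each lies in τ. Therefore τ satisfies (T1), (T2), (T3): it IS a topology on X.


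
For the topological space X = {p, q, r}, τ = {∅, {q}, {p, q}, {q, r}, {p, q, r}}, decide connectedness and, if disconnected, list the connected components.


(X, τ) is connected.

Find clopen sets (U ∈ τ with X ∖ U ∈ τ):
  U = ∅, X ∖ U = {p, q, r} — both open, so U is clopen.
  U = {p, q, r}, X ∖ U = ∅ — both open, so U is clopen.
Only trivial clopens (∅ and X) exist, so (X, τ) is connected.
Compute connected components by grouping points that agree on all clopens:
  component: {p, q, r}


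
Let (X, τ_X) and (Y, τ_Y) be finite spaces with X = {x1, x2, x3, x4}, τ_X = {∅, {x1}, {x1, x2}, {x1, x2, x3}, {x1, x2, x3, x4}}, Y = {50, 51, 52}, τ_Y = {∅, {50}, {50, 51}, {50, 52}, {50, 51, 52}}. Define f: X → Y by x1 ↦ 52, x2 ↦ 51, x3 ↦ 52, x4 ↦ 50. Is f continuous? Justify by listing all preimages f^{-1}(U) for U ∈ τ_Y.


f is NOT continuous.

Compute f^{-1}(U) for each U ∈ τ_Y:
  U = ∅: f^{-1}(U) = ∅ ∈ τ_X ✓.
  U = {50}: f^{-1}(U) = {x4} ∉ τ_X ✗.
  U = {50, 51}: f^{-1}(U) = {x2, x4} ∉ τ_X ✗.
  U = {50, 52}: f^{-1}(U) = {x1, x3, x4} ∉ τ_X ✗.
  U = {50, 51, 52}: f^{-1}(U) = {x1, x2, x3, x4} ∈ τ_X ✓.
Found U = {50} with f^{-1}(U) = {x4} not in τ_X. Therefore f is NOT continuous.


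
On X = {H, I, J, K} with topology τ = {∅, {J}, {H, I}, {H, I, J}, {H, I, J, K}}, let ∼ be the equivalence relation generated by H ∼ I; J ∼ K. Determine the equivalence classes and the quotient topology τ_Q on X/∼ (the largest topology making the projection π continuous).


X/∼ = {[H=I], [J=K]}; |τ_Q| = 3.

Equivalence classes: [H=I], [J=K].
Quotient map π: X → X/∼ sends H ↦ [H=I], I ↦ [H=I], J ↦ [J=K], K ↦ [J=K].
For each subset V ⊆ X/∼, compute π^{-1}(V) ⊆ X and check whether π^{-1}(V) ∈ τ. V is open in τ_Q iff π^{-1}(V) ∈ τ.
  V = {}: π^{-1}(V) = ∅ ∈ τ ✓.
  V = {[H=I]}: π^{-1}(V) = {H, I} ∈ τ ✓.
  V = {[J=K]}: π^{-1}(V) = {J, K} ∉ τ ✗.
  V = {[H=I], [J=K]}: π^{-1}(V) = {H, I, J, K} ∈ τ ✓.
Open sets in the quotient: τ_Q = {{}, {[H=I]}, {[H=I], [J=K]}} (3 elements).


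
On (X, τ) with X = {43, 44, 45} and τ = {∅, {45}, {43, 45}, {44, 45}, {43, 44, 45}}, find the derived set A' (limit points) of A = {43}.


A' = ∅

For each x ∈ X, list the open sets U ∈ τ with x ∈ U, then check whether U ∩ (A ∖ {x}) ≠ ∅ for every such U.
  x = 43: open {43, 45} ∋ x has {43, 45} ∩ (A ∖ {43}) = ∅, so x is NOT a limit point.
  x = 44: open {44, 45} ∋ x has {44, 45} ∩ (A ∖ {44}) = ∅, so x is NOT a limit point.
  x = 45: open {45} ∋ x has {45} ∩ (A ∖ {45}) = ∅, so x is NOT a limit point.
Collecting: A' = ∅.


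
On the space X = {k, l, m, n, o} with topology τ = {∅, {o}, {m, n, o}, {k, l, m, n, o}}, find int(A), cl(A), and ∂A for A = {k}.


int(A) = ∅, cl(A) = {k, l}, ∂A = {k, l}.

Closed sets in (X, τ) are complements of opens:
  closed(X, τ) = {∅, {k, l}, {k, l, m, n}, {k, l, m, n, o}}.
int(A) = ⋃ {U ∈ τ : U ⊆ A}. Opens contained in A: ∅.
Taking the union of these: int(A) = ∅.
cl(A) = ⋂ {C closed : A ⊆ C}. Closed sets containing A: {k, l}, {k, l, m, n}, {k, l, m, n, o}.
Intersecting these: cl(A) = {k, l}.
∂A = cl(A) ∖ int(A) = {k, l} ∖ ∅ = {k, l}.


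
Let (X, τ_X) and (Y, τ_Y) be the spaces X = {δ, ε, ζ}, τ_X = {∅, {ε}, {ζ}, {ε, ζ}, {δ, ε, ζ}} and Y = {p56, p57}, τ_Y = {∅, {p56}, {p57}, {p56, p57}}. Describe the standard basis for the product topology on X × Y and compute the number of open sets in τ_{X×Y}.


Basis B = {∅ × ∅, {ε} × {p56}, {ε} × {p57}, {ζ} × {p56}, {ζ} × {p57}, {ε} × {p56, p57}, {ε, ζ} × {p56}, {ε, ζ} × {p57}, {ζ} × {p56, p57}, {δ, ε, ζ} × {p56}, {δ, ε, ζ} × {p57}, {ε, ζ} × {p56, p57}, {δ, ε, ζ} × {p56, p57}}; |τ_{X×Y}| = 25.

Enumerate products U × V with U ∈ τ_X, V ∈ τ_Y (deduplicated):
  ∅ × ∅ = {} (∅)
  {ε} × {p56} = {(ε,p56)}
  {ε} × {p57} = {(ε,p57)}
  {ζ} × {p56} = {(ζ,p56)}
  {ζ} × {p57} = {(ζ,p57)}
  {ε} × {p56, p57} = {(ε,p56), (ε,p57)}
  {ε, ζ} × {p56} = {(ε,p56), (ζ,p56)}
  {ε, ζ} × {p57} = {(ε,p57), (ζ,p57)}
  {ζ} × {p56, p57} = {(ζ,p56), (ζ,p57)}
  {δ, ε, ζ} × {p56} = {(δ,p56), (ε,p56), (ζ,p56)}
  {δ, ε, ζ} × {p57} = {(δ,p57), (ε,p57), (ζ,p57)}
  {ε, ζ} × {p56, p57} = {(ε,p56), (ε,p57), (ζ,p56), (ζ,p57)}
  {δ, ε, ζ} × {p56, p57} = {(δ,p56), (δ,p57), (ε,p56), (ε,p57), (ζ,p56), (ζ,p57)}
These 13 distinct sets form the basis B.
Close under arbitrary unions to get τ_{X×Y}; counting gives |τ_{X×Y}| = 25.


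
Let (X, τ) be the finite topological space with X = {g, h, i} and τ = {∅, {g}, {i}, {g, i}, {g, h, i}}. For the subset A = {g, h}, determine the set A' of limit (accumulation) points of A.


A' = {h}

For each x ∈ X, list the open sets U ∈ τ with x ∈ U, then check whether U ∩ (A ∖ {x}) ≠ ∅ for every such U.
  x = g: open {g} ∋ x has {g} ∩ (A ∖ {g}) = ∅, so x is NOT a limit point.
  x = h: opens ∋ x are {g, h, i}; each meets A ∖ {h}, so x IS a limit point.
  x = i: open {i} ∋ x has {i} ∩ (A ∖ {i}) = ∅, so x is NOT a limit point.
Collecting: A' = {h}.


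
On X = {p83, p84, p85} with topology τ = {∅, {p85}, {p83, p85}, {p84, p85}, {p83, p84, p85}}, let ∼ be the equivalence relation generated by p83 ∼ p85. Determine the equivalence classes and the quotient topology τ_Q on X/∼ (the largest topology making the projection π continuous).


X/∼ = {[p83=p85], [p84]}; |τ_Q| = 3.

Equivalence classes: [p83=p85], [p84].
Quotient map π: X → X/∼ sends p83 ↦ [p83=p85], p84 ↦ [p84], p85 ↦ [p83=p85].
For each subset V ⊆ X/∼, compute π^{-1}(V) ⊆ X and check whether π^{-1}(V) ∈ τ. V is open in τ_Q iff π^{-1}(V) ∈ τ.
  V = {}: π^{-1}(V) = ∅ ∈ τ ✓.
  V = {[p83=p85]}: π^{-1}(V) = {p83, p85} ∈ τ ✓.
  V = {[p84]}: π^{-1}(V) = {p84} ∉ τ ✗.
  V = {[p83=p85], [p84]}: π^{-1}(V) = {p83, p84, p85} ∈ τ ✓.
Open sets in the quotient: τ_Q = {{}, {[p83=p85]}, {[p83=p85], [p84]}} (3 elements).


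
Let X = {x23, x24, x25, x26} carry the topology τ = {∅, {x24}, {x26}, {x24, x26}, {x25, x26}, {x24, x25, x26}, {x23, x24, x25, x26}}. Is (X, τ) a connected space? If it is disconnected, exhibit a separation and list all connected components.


(X, τ) is connected.

Find clopen sets (U ∈ τ with X ∖ U ∈ τ):
  U = ∅, X ∖ U = {x23, x24, x25, x26} — both open, so U is clopen.
  U = {x23, x24, x25, x26}, X ∖ U = ∅ — both open, so U is clopen.
Only trivial clopens (∅ and X) exist, so (X, τ) is connected.
Compute connected components by grouping points that agree on all clopens:
  component: {x23, x24, x25, x26}


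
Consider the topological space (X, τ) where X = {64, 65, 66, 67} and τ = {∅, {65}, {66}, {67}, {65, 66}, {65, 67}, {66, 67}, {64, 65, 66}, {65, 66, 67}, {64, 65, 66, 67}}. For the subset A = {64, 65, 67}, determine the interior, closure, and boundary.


int(A) = {65, 67}, cl(A) = {64, 65, 67}, ∂A = {64}.

Closed sets in (X, τ) are complements of opens:
  closed(X, τ) = {∅, {64}, {67}, {64, 65}, {64, 66}, {64, 67}, {64, 65, 66}, {64, 65, 67}, {64, 66, 67}, {64, 65, 66, 67}}.
int(A) = ⋃ {U ∈ τ : U ⊆ A}. Opens contained in A: ∅, {65}, {67}, {65, 67}.
Taking the union of these: int(A) = {65, 67}.
cl(A) = ⋂ {C closed : A ⊆ C}. Closed sets containing A: {64, 65, 67}, {64, 65, 66, 67}.
Intersecting these: cl(A) = {64, 65, 67}.
∂A = cl(A) ∖ int(A) = {64, 65, 67} ∖ {65, 67} = {64}.


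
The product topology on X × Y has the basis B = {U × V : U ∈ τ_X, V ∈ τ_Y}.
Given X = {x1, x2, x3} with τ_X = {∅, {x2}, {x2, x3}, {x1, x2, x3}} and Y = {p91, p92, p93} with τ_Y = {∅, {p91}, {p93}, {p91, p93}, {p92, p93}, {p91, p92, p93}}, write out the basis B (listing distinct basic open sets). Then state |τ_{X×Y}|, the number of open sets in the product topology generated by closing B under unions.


Basis B = {∅ × ∅, {x2} × {p91}, {x2} × {p93}, {x2} × {p91, p93}, {x2, x3} × {p91}, {x2} × {p92, p93}, {x2, x3} × {p93}, {x1, x2, x3} × {p91}, {x1, x2, x3} × {p93}, {x2} × {p91, p92, p93}, {x2, x3} × {p91, p93}, {x2, x3} × {p92, p93}, {x1, x2, x3} × {p91, p93}, {x1, x2, x3} × {p92, p93}, {x2, x3} × {p91, p92, p93}, {x1, x2, x3} × {p91, p92, p93}}; |τ_{X×Y}| = 40.

Enumerate products U × V with U ∈ τ_X, V ∈ τ_Y (deduplicated):
  ∅ × ∅ = {} (∅)
  {x2} × {p91} = {(x2,p91)}
  {x2} × {p93} = {(x2,p93)}
  {x2} × {p91, p93} = {(x2,p91), (x2,p93)}
  {x2, x3} × {p91} = {(x2,p91), (x3,p91)}
  {x2} × {p92, p93} = {(x2,p92), (x2,p93)}
  {x2, x3} × {p93} = {(x2,p93), (x3,p93)}
  {x1, x2, x3} × {p91} = {(x1,p91), (x2,p91), (x3,p91)}
  {x1, x2, x3} × {p93} = {(x1,p93), (x2,p93), (x3,p93)}
  {x2} × {p91, p92, p93} = {(x2,p91), (x2,p92), (x2,p93)}
  {x2, x3} × {p91, p93} = {(x2,p91), (x2,p93), (x3,p91), (x3,p93)}
  {x2, x3} × {p92, p93} = {(x2,p92), (x2,p93), (x3,p92), (x3,p93)}
  {x1, x2, x3} × {p91, p93} = {(x1,p91), (x1,p93), (x2,p91), (x2,p93), (x3,p91), (x3,p93)}
  {x1, x2, x3} × {p92, p93} = {(x1,p92), (x1,p93), (x2,p92), (x2,p93), (x3,p92), (x3,p93)}
  {x2, x3} × {p91, p92, p93} = {(x2,p91), (x2,p92), (x2,p93), (x3,p91), (x3,p92), (x3,p93)}
  {x1, x2, x3} × {p91, p92, p93} = {(x1,p91), (x1,p92), (x1,p93), (x2,p91), (x2,p92), (x2,p93), (x3,p91), (x3,p92), (x3,p93)}
These 16 distinct sets form the basis B.
Close under arbitrary unions to get τ_{X×Y}; counting gives |τ_{X×Y}| = 40.


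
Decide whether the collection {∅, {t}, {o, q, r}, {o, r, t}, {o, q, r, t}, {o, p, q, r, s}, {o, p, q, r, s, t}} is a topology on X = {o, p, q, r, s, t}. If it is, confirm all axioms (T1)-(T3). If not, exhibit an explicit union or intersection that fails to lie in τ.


τ is NOT a topology on X.

Axiom (T1): ∅ ∈ τ? Yes; X ∈ τ? Yes.
Axiom (T2/T3): check pairwise unions and intersections of members of τ.
Counterexample for (T3): {o, q, r} ∩ {o, r, t} = {o, r} ∉ τ. Therefore τ is NOT a topology.


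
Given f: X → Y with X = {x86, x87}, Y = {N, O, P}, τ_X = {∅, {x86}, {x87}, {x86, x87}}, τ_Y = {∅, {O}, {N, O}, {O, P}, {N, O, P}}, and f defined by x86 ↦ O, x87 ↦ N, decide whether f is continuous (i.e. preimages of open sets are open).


f IS continuous.

Compute f^{-1}(U) for each U ∈ τ_Y:
  U = ∅: f^{-1}(U) = ∅ ∈ τ_X ✓.
  U = {O}: f^{-1}(U) = {x86} ∈ τ_X ✓.
  U = {N, O}: f^{-1}(U) = {x86, x87} ∈ τ_X ✓.
  U = {O, P}: f^{-1}(U) = {x86} ∈ τ_X ✓.
  U = {N, O, P}: f^{-1}(U) = {x86, x87} ∈ τ_X ✓.
Every preimage lies in τ_X, so f IS continuous.


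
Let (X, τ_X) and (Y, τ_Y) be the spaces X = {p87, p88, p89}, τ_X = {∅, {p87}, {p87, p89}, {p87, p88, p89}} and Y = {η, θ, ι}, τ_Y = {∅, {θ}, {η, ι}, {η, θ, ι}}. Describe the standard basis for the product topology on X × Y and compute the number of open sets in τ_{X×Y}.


Basis B = {∅ × ∅, {p87} × {θ}, {p87} × {η, ι}, {p87, p89} × {θ}, {p87} × {η, θ, ι}, {p87, p88, p89} × {θ}, {p87, p89} × {η, ι}, {p87, p89} × {η, θ, ι}, {p87, p88, p89} × {η, ι}, {p87, p88, p89} × {η, θ, ι}}; |τ_{X×Y}| = 16.

Enumerate products U × V with U ∈ τ_X, V ∈ τ_Y (deduplicated):
  ∅ × ∅ = {} (∅)
  {p87} × {θ} = {(p87,θ)}
  {p87} × {η, ι} = {(p87,η), (p87,ι)}
  {p87, p89} × {θ} = {(p87,θ), (p89,θ)}
  {p87} × {η, θ, ι} = {(p87,η), (p87,θ), (p87,ι)}
  {p87, p88, p89} × {θ} = {(p87,θ), (p88,θ), (p89,θ)}
  {p87, p89} × {η, ι} = {(p87,η), (p87,ι), (p89,η), (p89,ι)}
  {p87, p89} × {η, θ, ι} = {(p87,η), (p87,θ), (p87,ι), (p89,η), (p89,θ), (p89,ι)}
  {p87, p88, p89} × {η, ι} = {(p87,η), (p87,ι), (p88,η), (p88,ι), (p89,η), (p89,ι)}
  {p87, p88, p89} × {η, θ, ι} = {(p87,η), (p87,θ), (p87,ι), (p88,η), (p88,θ), (p88,ι), (p89,η), (p89,θ), (p89,ι)}
These 10 distinct sets form the basis B.
Close under arbitrary unions to get τ_{X×Y}; counting gives |τ_{X×Y}| = 16.


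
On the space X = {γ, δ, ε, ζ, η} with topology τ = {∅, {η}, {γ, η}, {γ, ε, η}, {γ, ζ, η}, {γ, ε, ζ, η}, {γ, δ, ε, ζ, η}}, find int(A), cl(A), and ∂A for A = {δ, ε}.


int(A) = ∅, cl(A) = {δ, ε}, ∂A = {δ, ε}.

Closed sets in (X, τ) are complements of opens:
  closed(X, τ) = {∅, {δ}, {δ, ε}, {δ, ζ}, {δ, ε, ζ}, {γ, δ, ε, ζ}, {γ, δ, ε, ζ, η}}.
int(A) = ⋃ {U ∈ τ : U ⊆ A}. Opens contained in A: ∅.
Taking the union of these: int(A) = ∅.
cl(A) = ⋂ {C closed : A ⊆ C}. Closed sets containing A: {δ, ε}, {δ, ε, ζ}, {γ, δ, ε, ζ}, {γ, δ, ε, ζ, η}.
Intersecting these: cl(A) = {δ, ε}.
∂A = cl(A) ∖ int(A) = {δ, ε} ∖ ∅ = {δ, ε}.


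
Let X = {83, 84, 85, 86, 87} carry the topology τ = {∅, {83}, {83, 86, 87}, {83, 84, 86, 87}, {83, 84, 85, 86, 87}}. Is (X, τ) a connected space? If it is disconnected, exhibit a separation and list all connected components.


(X, τ) is connected.

Find clopen sets (U ∈ τ with X ∖ U ∈ τ):
  U = ∅, X ∖ U = {83, 84, 85, 86, 87} — both open, so U is clopen.
  U = {83, 84, 85, 86, 87}, X ∖ U = ∅ — both open, so U is clopen.
Only trivial clopens (∅ and X) exist, so (X, τ) is connected.
Compute connected components by grouping points that agree on all clopens:
  component: {83, 84, 85, 86, 87}


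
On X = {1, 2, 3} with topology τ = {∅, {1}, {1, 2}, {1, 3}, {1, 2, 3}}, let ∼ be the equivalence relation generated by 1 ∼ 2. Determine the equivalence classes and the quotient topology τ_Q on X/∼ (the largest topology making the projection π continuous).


X/∼ = {[1=2], [3]}; |τ_Q| = 3.

Equivalence classes: [1=2], [3].
Quotient map π: X → X/∼ sends 1 ↦ [1=2], 2 ↦ [1=2], 3 ↦ [3].
For each subset V ⊆ X/∼, compute π^{-1}(V) ⊆ X and check whether π^{-1}(V) ∈ τ. V is open in τ_Q iff π^{-1}(V) ∈ τ.
  V = {}: π^{-1}(V) = ∅ ∈ τ ✓.
  V = {[1=2]}: π^{-1}(V) = {1, 2} ∈ τ ✓.
  V = {[3]}: π^{-1}(V) = {3} ∉ τ ✗.
  V = {[1=2], [3]}: π^{-1}(V) = {1, 2, 3} ∈ τ ✓.
Open sets in the quotient: τ_Q = {{}, {[1=2]}, {[1=2], [3]}} (3 elements).


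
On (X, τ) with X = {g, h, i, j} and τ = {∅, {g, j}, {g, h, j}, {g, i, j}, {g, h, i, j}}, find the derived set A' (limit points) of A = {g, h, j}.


A' = {g, h, i, j}

For each x ∈ X, list the open sets U ∈ τ with x ∈ U, then check whether U ∩ (A ∖ {x}) ≠ ∅ for every such U.
  x = g: opens ∋ x are {g, j}, {g, h, j}, {g, i, j}, {g, h, i, j}; each meets A ∖ {g}, so x IS a limit point.
  x = h: opens ∋ x are {g, h, j}, {g, h, i, j}; each meets A ∖ {h}, so x IS a limit point.
  x = i: opens ∋ x are {g, i, j}, {g, h, i, j}; each meets A ∖ {i}, so x IS a limit point.
  x = j: opens ∋ x are {g, j}, {g, h, j}, {g, i, j}, {g, h, i, j}; each meets A ∖ {j}, so x IS a limit point.
Collecting: A' = {g, h, i, j}.


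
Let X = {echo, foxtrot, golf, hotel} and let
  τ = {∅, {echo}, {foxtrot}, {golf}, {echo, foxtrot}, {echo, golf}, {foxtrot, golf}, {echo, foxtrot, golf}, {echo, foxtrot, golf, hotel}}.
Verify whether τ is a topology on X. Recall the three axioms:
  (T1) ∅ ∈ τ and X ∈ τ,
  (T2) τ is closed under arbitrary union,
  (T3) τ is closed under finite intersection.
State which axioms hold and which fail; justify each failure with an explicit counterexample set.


τ IS a topology on X.

Axiom (T1): ∅ ∈ τ? Yes; X ∈ τ? Yes.
Axiom (T2/T3): check pairwise unions and intersections of members of τ.
All pairwise intersections and unions checked — each lies in τ. Therefore τ satisfies (T1), (T2), (T3): it IS a topology on X.


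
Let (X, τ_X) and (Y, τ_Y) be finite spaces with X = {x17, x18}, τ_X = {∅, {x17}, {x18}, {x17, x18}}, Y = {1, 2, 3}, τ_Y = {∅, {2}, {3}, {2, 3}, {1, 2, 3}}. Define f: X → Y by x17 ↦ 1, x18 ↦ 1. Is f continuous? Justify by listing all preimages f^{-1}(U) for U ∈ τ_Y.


f IS continuous.

Compute f^{-1}(U) for each U ∈ τ_Y:
  U = ∅: f^{-1}(U) = ∅ ∈ τ_X ✓.
  U = {2}: f^{-1}(U) = ∅ ∈ τ_X ✓.
  U = {3}: f^{-1}(U) = ∅ ∈ τ_X ✓.
  U = {2, 3}: f^{-1}(U) = ∅ ∈ τ_X ✓.
  U = {1, 2, 3}: f^{-1}(U) = {x17, x18} ∈ τ_X ✓.
Every preimage lies in τ_X, so f IS continuous.


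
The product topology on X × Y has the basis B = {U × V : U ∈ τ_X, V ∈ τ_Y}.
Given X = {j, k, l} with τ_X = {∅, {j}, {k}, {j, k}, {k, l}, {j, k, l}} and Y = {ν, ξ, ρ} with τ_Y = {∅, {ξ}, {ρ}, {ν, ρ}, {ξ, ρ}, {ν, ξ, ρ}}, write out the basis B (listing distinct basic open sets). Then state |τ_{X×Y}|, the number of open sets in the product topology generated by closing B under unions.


Basis B = {∅ × ∅, {j} × {ξ}, {j} × {ρ}, {k} × {ξ}, {k} × {ρ}, {j} × {ν, ρ}, {j} × {ξ, ρ}, {j, k} × {ξ}, {j, k} × {ρ}, {k} × {ν, ρ}, {k} × {ξ, ρ}, {k, l} × {ξ}, {k, l} × {ρ}, {j} × {ν, ξ, ρ}, {j, k, l} × {ξ}, {j, k, l} × {ρ}, {k} × {ν, ξ, ρ}, {j, k} × {ν, ρ}, {j, k} × {ξ, ρ}, {k, l} × {ν, ρ}, {k, l} × {ξ, ρ}, {j, k} × {ν, ξ, ρ}, {j, k, l} × {ν, ρ}, {j, k, l} × {ξ, ρ}, {k, l} × {ν, ξ, ρ}, {j, k, l} × {ν, ξ, ρ}}; |τ_{X×Y}| = 108.

Enumerate products U × V with U ∈ τ_X, V ∈ τ_Y (deduplicated):
  ∅ × ∅ = {} (∅)
  {j} × {ξ} = {(j,ξ)}
  {j} × {ρ} = {(j,ρ)}
  {k} × {ξ} = {(k,ξ)}
  {k} × {ρ} = {(k,ρ)}
  {j} × {ν, ρ} = {(j,ν), (j,ρ)}
  {j} × {ξ, ρ} = {(j,ξ), (j,ρ)}
  {j, k} × {ξ} = {(j,ξ), (k,ξ)}
  {j, k} × {ρ} = {(j,ρ), (k,ρ)}
  {k} × {ν, ρ} = {(k,ν), (k,ρ)}
  {k} × {ξ, ρ} = {(k,ξ), (k,ρ)}
  {k, l} × {ξ} = {(k,ξ), (l,ξ)}
  {k, l} × {ρ} = {(k,ρ), (l,ρ)}
  {j} × {ν, ξ, ρ} = {(j,ν), (j,ξ), (j,ρ)}
  {j, k, l} × {ξ} = {(j,ξ), (k,ξ), (l,ξ)}
  {j, k, l} × {ρ} = {(j,ρ), (k,ρ), (l,ρ)}
  {k} × {ν, ξ, ρ} = {(k,ν), (k,ξ), (k,ρ)}
  {j, k} × {ν, ρ} = {(j,ν), (j,ρ), (k,ν), (k,ρ)}
  {j, k} × {ξ, ρ} = {(j,ξ), (j,ρ), (k,ξ), (k,ρ)}
  {k, l} × {ν, ρ} = {(k,ν), (k,ρ), (l,ν), (l,ρ)}
  {k, l} × {ξ, ρ} = {(k,ξ), (k,ρ), (l,ξ), (l,ρ)}
  {j, k} × {ν, ξ, ρ} = {(j,ν), (j,ξ), (j,ρ), (k,ν), (k,ξ), (k,ρ)}
  {j, k, l} × {ν, ρ} = {(j,ν), (j,ρ), (k,ν), (k,ρ), (l,ν), (l,ρ)}
  {j, k, l} × {ξ, ρ} = {(j,ξ), (j,ρ), (k,ξ), (k,ρ), (l,ξ), (l,ρ)}
  {k, l} × {ν, ξ, ρ} = {(k,ν), (k,ξ), (k,ρ), (l,ν), (l,ξ), (l,ρ)}
  {j, k, l} × {ν, ξ, ρ} = {(j,ν), (j,ξ), (j,ρ), (k,ν), (k,ξ), (k,ρ), (l,ν), (l,ξ), (l,ρ)}
These 26 distinct sets form the basis B.
Close under arbitrary unions to get τ_{X×Y}; counting gives |τ_{X×Y}| = 108.


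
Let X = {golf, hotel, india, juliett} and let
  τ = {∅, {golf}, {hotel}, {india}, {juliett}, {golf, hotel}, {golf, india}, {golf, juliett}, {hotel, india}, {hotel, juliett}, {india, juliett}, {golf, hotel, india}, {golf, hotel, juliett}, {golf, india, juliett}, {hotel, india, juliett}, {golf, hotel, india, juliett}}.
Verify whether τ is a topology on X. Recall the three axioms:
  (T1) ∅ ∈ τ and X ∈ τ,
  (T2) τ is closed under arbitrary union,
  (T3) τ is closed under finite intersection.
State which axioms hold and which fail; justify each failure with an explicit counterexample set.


τ IS a topology on X.

Axiom (T1): ∅ ∈ τ? Yes; X ∈ τ? Yes.
Axiom (T2/T3): check pairwise unions and intersections of members of τ.
All pairwise intersections and unions checked — each lies in τ. Therefore τ satisfies (T1), (T2), (T3): it IS a topology on X.


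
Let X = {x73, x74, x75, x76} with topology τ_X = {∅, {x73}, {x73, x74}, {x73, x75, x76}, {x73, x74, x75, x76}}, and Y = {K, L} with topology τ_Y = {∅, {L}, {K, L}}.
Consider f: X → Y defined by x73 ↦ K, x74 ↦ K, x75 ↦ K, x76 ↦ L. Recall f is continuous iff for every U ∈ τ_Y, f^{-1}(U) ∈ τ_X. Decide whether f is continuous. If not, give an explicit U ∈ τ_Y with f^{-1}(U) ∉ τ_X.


f is NOT continuous.

Compute f^{-1}(U) for each U ∈ τ_Y:
  U = ∅: f^{-1}(U) = ∅ ∈ τ_X ✓.
  U = {L}: f^{-1}(U) = {x76} ∉ τ_X ✗.
  U = {K, L}: f^{-1}(U) = {x73, x74, x75, x76} ∈ τ_X ✓.
Found U = {L} with f^{-1}(U) = {x76} not in τ_X. Therefore f is NOT continuous.


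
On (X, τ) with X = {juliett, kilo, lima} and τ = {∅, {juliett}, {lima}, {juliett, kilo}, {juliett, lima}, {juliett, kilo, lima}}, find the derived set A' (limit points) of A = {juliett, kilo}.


A' = {kilo}

For each x ∈ X, list the open sets U ∈ τ with x ∈ U, then check whether U ∩ (A ∖ {x}) ≠ ∅ for every such U.
  x = juliett: open {juliett} ∋ x has {juliett} ∩ (A ∖ {juliett}) = ∅, so x is NOT a limit point.
  x = kilo: opens ∋ x are {juliett, kilo}, {juliett, kilo, lima}; each meets A ∖ {kilo}, so x IS a limit point.
  x = lima: open {lima} ∋ x has {lima} ∩ (A ∖ {lima}) = ∅, so x is NOT a limit point.
Collecting: A' = {kilo}.


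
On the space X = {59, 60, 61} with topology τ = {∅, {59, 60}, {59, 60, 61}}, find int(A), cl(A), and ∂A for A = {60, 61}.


int(A) = ∅, cl(A) = {59, 60, 61}, ∂A = {59, 60, 61}.

Closed sets in (X, τ) are complements of opens:
  closed(X, τ) = {∅, {61}, {59, 60, 61}}.
int(A) = ⋃ {U ∈ τ : U ⊆ A}. Opens contained in A: ∅.
Taking the union of these: int(A) = ∅.
cl(A) = ⋂ {C closed : A ⊆ C}. Closed sets containing A: {59, 60, 61}.
Intersecting these: cl(A) = {59, 60, 61}.
∂A = cl(A) ∖ int(A) = {59, 60, 61} ∖ ∅ = {59, 60, 61}.


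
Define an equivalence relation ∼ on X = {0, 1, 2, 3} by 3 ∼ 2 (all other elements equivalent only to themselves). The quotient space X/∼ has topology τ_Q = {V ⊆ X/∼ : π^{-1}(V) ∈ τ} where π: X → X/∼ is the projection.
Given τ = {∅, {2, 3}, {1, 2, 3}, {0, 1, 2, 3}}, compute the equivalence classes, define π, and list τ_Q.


X/∼ = {[0], [1], [2=3]}; |τ_Q| = 4.

Equivalence classes: [0], [1], [2=3].
Quotient map π: X → X/∼ sends 0 ↦ [0], 1 ↦ [1], 2 ↦ [2=3], 3 ↦ [2=3].
For each subset V ⊆ X/∼, compute π^{-1}(V) ⊆ X and check whether π^{-1}(V) ∈ τ. V is open in τ_Q iff π^{-1}(V) ∈ τ.
  V = {}: π^{-1}(V) = ∅ ∈ τ ✓.
  V = {[0]}: π^{-1}(V) = {0} ∉ τ ✗.
  V = {[1]}: π^{-1}(V) = {1} ∉ τ ✗.
  V = {[0], [1]}: π^{-1}(V) = {0, 1} ∉ τ ✗.
  V = {[2=3]}: π^{-1}(V) = {2, 3} ∈ τ ✓.
  V = {[0], [2=3]}: π^{-1}(V) = {0, 2, 3} ∉ τ ✗.
  V = {[1], [2=3]}: π^{-1}(V) = {1, 2, 3} ∈ τ ✓.
  V = {[0], [1], [2=3]}: π^{-1}(V) = {0, 1, 2, 3} ∈ τ ✓.
Open sets in the quotient: τ_Q = {{}, {[2=3]}, {[1], [2=3]}, {[0], [1], [2=3]}} (4 elements).


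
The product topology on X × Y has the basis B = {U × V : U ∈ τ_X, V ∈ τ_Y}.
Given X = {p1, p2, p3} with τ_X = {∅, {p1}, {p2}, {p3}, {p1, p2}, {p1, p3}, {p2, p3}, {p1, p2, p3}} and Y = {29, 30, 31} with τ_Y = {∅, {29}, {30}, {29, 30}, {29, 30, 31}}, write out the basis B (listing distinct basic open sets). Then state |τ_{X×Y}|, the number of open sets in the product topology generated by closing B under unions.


Basis B = {∅ × ∅, {p1} × {29}, {p1} × {30}, {p2} × {29}, {p2} × {30}, {p3} × {29}, {p3} × {30}, {p1} × {29, 30}, {p1, p2} × {29}, {p1, p3} × {29}, {p1, p2} × {30}, {p1, p3} × {30}, {p2} × {29, 30}, {p2, p3} × {29}, {p2, p3} × {30}, {p3} × {29, 30}, {p1} × {29, 30, 31}, {p1, p2, p3} × {29}, {p1, p2, p3} × {30}, {p2} × {29, 30, 31}, {p3} × {29, 30, 31}, {p1, p2} × {29, 30}, {p1, p3} × {29, 30}, {p2, p3} × {29, 30}, {p1, p2} × {29, 30, 31}, {p1, p3} × {29, 30, 31}, {p1, p2, p3} × {29, 30}, {p2, p3} × {29, 30, 31}, {p1, p2, p3} × {29, 30, 31}}; |τ_{X×Y}| = 125.

Enumerate products U × V with U ∈ τ_X, V ∈ τ_Y (deduplicated):
  ∅ × ∅ = {} (∅)
  {p1} × {29} = {(p1,29)}
  {p1} × {30} = {(p1,30)}
  {p2} × {29} = {(p2,29)}
  {p2} × {30} = {(p2,30)}
  {p3} × {29} = {(p3,29)}
  {p3} × {30} = {(p3,30)}
  {p1} × {29, 30} = {(p1,29), (p1,30)}
  {p1, p2} × {29} = {(p1,29), (p2,29)}
  {p1, p3} × {29} = {(p1,29), (p3,29)}
  {p1, p2} × {30} = {(p1,30), (p2,30)}
  {p1, p3} × {30} = {(p1,30), (p3,30)}
  {p2} × {29, 30} = {(p2,29), (p2,30)}
  {p2, p3} × {29} = {(p2,29), (p3,29)}
  {p2, p3} × {30} = {(p2,30), (p3,30)}
  {p3} × {29, 30} = {(p3,29), (p3,30)}
  {p1} × {29, 30, 31} = {(p1,29), (p1,30), (p1,31)}
  {p1, p2, p3} × {29} = {(p1,29), (p2,29), (p3,29)}
  {p1, p2, p3} × {30} = {(p1,30), (p2,30), (p3,30)}
  {p2} × {29, 30, 31} = {(p2,29), (p2,30), (p2,31)}
  {p3} × {29, 30, 31} = {(p3,29), (p3,30), (p3,31)}
  {p1, p2} × {29, 30} = {(p1,29), (p1,30), (p2,29), (p2,30)}
  {p1, p3} × {29, 30} = {(p1,29), (p1,30), (p3,29), (p3,30)}
  {p2, p3} × {29, 30} = {(p2,29), (p2,30), (p3,29), (p3,30)}
  {p1, p2} × {29, 30, 31} = {(p1,29), (p1,30), (p1,31), (p2,29), (p2,30), (p2,31)}
  {p1, p3} × {29, 30, 31} = {(p1,29), (p1,30), (p1,31), (p3,29), (p3,30), (p3,31)}
  {p1, p2, p3} × {29, 30} = {(p1,29), (p1,30), (p2,29), (p2,30), (p3,29), (p3,30)}
  {p2, p3} × {29, 30, 31} = {(p2,29), (p2,30), (p2,31), (p3,29), (p3,30), (p3,31)}
  {p1, p2, p3} × {29, 30, 31} = {(p1,29), (p1,30), (p1,31), (p2,29), (p2,30), (p2,31), (p3,29), (p3,30), (p3,31)}
These 29 distinct sets form the basis B.
Close under arbitrary unions to get τ_{X×Y}; counting gives |τ_{X×Y}| = 125.


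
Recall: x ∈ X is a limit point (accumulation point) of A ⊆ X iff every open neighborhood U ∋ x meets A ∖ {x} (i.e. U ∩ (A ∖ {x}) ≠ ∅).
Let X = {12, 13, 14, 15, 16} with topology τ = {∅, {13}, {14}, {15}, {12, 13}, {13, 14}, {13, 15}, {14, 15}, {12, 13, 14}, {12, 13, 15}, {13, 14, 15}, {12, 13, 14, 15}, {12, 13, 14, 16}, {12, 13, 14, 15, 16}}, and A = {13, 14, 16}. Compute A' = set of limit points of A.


A' = {12, 16}

For each x ∈ X, list the open sets U ∈ τ with x ∈ U, then check whether U ∩ (A ∖ {x}) ≠ ∅ for every such U.
  x = 12: opens ∋ x are {12, 13}, {12, 13, 14}, {12, 13, 15}, {12, 13, 14, 15}, {12, 13, 14, 16}, {12, 13, 14, 15, 16}; each meets A ∖ {12}, so x IS a limit point.
  x = 13: open {13} ∋ x has {13} ∩ (A ∖ {13}) = ∅, so x is NOT a limit point.
  x = 14: open {14} ∋ x has {14} ∩ (A ∖ {14}) = ∅, so x is NOT a limit point.
  x = 15: open {15} ∋ x has {15} ∩ (A ∖ {15}) = ∅, so x is NOT a limit point.
  x = 16: opens ∋ x are {12, 13, 14, 16}, {12, 13, 14, 15, 16}; each meets A ∖ {16}, so x IS a limit point.
Collecting: A' = {12, 16}.
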